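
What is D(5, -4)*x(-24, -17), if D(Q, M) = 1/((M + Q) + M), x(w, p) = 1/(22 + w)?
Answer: ⅙ ≈ 0.16667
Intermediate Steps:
D(Q, M) = 1/(Q + 2*M)
D(5, -4)*x(-24, -17) = 1/((5 + 2*(-4))*(22 - 24)) = 1/((5 - 8)*(-2)) = -½/(-3) = -⅓*(-½) = ⅙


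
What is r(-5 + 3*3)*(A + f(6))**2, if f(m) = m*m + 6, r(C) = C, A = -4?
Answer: 5776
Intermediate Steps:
f(m) = 6 + m**2 (f(m) = m**2 + 6 = 6 + m**2)
r(-5 + 3*3)*(A + f(6))**2 = (-5 + 3*3)*(-4 + (6 + 6**2))**2 = (-5 + 9)*(-4 + (6 + 36))**2 = 4*(-4 + 42)**2 = 4*38**2 = 4*1444 = 5776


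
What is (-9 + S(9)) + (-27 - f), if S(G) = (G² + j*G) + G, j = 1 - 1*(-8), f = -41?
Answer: 176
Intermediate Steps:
j = 9 (j = 1 + 8 = 9)
S(G) = G² + 10*G (S(G) = (G² + 9*G) + G = G² + 10*G)
(-9 + S(9)) + (-27 - f) = (-9 + 9*(10 + 9)) + (-27 - 1*(-41)) = (-9 + 9*19) + (-27 + 41) = (-9 + 171) + 14 = 162 + 14 = 176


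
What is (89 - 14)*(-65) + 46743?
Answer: 41868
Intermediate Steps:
(89 - 14)*(-65) + 46743 = 75*(-65) + 46743 = -4875 + 46743 = 41868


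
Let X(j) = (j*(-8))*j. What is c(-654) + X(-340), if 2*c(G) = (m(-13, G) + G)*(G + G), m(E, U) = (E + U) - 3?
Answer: -58904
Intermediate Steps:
m(E, U) = -3 + E + U
X(j) = -8*j**2 (X(j) = (-8*j)*j = -8*j**2)
c(G) = G*(-16 + 2*G) (c(G) = (((-3 - 13 + G) + G)*(G + G))/2 = (((-16 + G) + G)*(2*G))/2 = ((-16 + 2*G)*(2*G))/2 = (2*G*(-16 + 2*G))/2 = G*(-16 + 2*G))
c(-654) + X(-340) = 2*(-654)*(-8 - 654) - 8*(-340)**2 = 2*(-654)*(-662) - 8*115600 = 865896 - 924800 = -58904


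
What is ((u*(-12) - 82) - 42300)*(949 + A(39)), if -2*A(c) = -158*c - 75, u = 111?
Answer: -177806695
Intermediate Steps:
A(c) = 75/2 + 79*c (A(c) = -(-158*c - 75)/2 = -(-75 - 158*c)/2 = 75/2 + 79*c)
((u*(-12) - 82) - 42300)*(949 + A(39)) = ((111*(-12) - 82) - 42300)*(949 + (75/2 + 79*39)) = ((-1332 - 82) - 42300)*(949 + (75/2 + 3081)) = (-1414 - 42300)*(949 + 6237/2) = -43714*8135/2 = -177806695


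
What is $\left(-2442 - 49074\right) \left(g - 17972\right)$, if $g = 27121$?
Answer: $-471319884$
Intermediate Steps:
$\left(-2442 - 49074\right) \left(g - 17972\right) = \left(-2442 - 49074\right) \left(27121 - 17972\right) = - 51516 \left(27121 - 17972\right) = \left(-51516\right) 9149 = -471319884$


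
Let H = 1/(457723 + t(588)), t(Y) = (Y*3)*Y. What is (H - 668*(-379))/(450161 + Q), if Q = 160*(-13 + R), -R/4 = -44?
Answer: 126160249087/237319621385 ≈ 0.53160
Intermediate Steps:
R = 176 (R = -4*(-44) = 176)
t(Y) = 3*Y² (t(Y) = (3*Y)*Y = 3*Y²)
Q = 26080 (Q = 160*(-13 + 176) = 160*163 = 26080)
H = 1/1494955 (H = 1/(457723 + 3*588²) = 1/(457723 + 3*345744) = 1/(457723 + 1037232) = 1/1494955 ≈ 6.6892e-7)
(H - 668*(-379))/(450161 + Q) = (1/1494955 - 668*(-379))/(450161 + 26080) = (1/1494955 + 253172)/476241 = (378480747261/1494955)*(1/476241) = 126160249087/237319621385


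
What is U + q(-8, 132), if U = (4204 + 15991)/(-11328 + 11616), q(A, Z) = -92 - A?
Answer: -3997/288 ≈ -13.878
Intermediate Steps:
U = 20195/288 ≈ 70.122
U + q(-8, 132) = 20195/288 + (-92 - 1*(-8)) = 20195/288 + (-92 + 8) = 20195/288 - 84 = -3997/288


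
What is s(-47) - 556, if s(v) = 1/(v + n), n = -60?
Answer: -59493/107 ≈ -556.01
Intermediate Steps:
s(v) = 1/(-60 + v) (s(v) = 1/(v - 60) = 1/(-60 + v))
s(-47) - 556 = 1/(-60 - 47) - 556 = 1/(-107) - 556 = -1/107 - 556 = -59493/107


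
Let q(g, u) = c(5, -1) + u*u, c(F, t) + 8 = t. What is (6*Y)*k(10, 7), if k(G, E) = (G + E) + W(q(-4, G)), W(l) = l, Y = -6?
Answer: -3888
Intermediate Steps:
c(F, t) = -8 + t
q(g, u) = -9 + u² (q(g, u) = (-8 - 1) + u*u = -9 + u²)
k(G, E) = -9 + E + G + G² (k(G, E) = (G + E) + (-9 + G²) = (E + G) + (-9 + G²) = -9 + E + G + G²)
(6*Y)*k(10, 7) = (6*(-6))*(-9 + 7 + 10 + 10²) = -36*(-9 + 7 + 10 + 100) = -36*108 = -3888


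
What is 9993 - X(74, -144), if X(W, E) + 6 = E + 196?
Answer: 9947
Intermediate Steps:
X(W, E) = 190 + E (X(W, E) = -6 + (E + 196) = -6 + (196 + E) = 190 + E)
9993 - X(74, -144) = 9993 - (190 - 144) = 9993 - 1*46 = 9993 - 46 = 9947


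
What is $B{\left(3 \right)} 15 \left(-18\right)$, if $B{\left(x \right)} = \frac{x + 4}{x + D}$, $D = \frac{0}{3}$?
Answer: $-630$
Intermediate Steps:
$D = 0$ ($D = 0 \cdot \frac{1}{3} = 0$)
$B{\left(x \right)} = \frac{4 + x}{x}$ ($B{\left(x \right)} = \frac{x + 4}{x + 0} = \frac{4 + x}{x}$)
$B{\left(3 \right)} 15 \left(-18\right) = \frac{4 + 3}{3} \cdot 15 \left(-18\right) = \frac{1}{3} \cdot 7 \cdot 15 \left(-18\right) = \frac{7}{3} \cdot 15 \left(-18\right) = 35 \left(-18\right) = -630$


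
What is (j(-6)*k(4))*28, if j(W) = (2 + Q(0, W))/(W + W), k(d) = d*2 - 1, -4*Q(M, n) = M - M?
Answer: -98/3 ≈ -32.667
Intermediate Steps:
Q(M, n) = 0 (Q(M, n) = -(M - M)/4 = -¼*0 = 0)
k(d) = -1 + 2*d (k(d) = 2*d - 1 = -1 + 2*d)
j(W) = 1/W (j(W) = (2 + 0)/(W + W) = 2/((2*W)) = 2*(1/(2*W)) = 1/W)
(j(-6)*k(4))*28 = ((-1 + 2*4)/(-6))*28 = -(-1 + 8)/6*28 = -⅙*7*28 = -7/6*28 = -98/3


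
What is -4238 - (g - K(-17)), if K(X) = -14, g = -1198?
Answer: -3054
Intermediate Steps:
-4238 - (g - K(-17)) = -4238 - (-1198 - 1*(-14)) = -4238 - (-1198 + 14) = -4238 - 1*(-1184) = -4238 + 1184 = -3054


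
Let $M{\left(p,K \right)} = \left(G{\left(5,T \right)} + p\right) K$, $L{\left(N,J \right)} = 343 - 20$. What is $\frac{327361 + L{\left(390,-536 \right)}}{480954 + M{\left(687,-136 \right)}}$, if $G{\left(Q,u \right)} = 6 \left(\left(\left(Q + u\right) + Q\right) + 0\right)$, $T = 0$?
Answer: $\frac{54614}{63227} \approx 0.86378$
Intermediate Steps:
$L{\left(N,J \right)} = 323$
$G{\left(Q,u \right)} = 6 u + 12 Q$ ($G{\left(Q,u \right)} = 6 \left(\left(u + 2 Q\right) + 0\right) = 6 \left(u + 2 Q\right) = 6 u + 12 Q$)
$M{\left(p,K \right)} = K \left(60 + p\right)$ ($M{\left(p,K \right)} = \left(\left(6 \cdot 0 + 12 \cdot 5\right) + p\right) K = \left(\left(0 + 60\right) + p\right) K = \left(60 + p\right) K = K \left(60 + p\right)$)
$\frac{327361 + L{\left(390,-536 \right)}}{480954 + M{\left(687,-136 \right)}} = \frac{327361 + 323}{480954 - 136 \left(60 + 687\right)} = \frac{327684}{480954 - 101592} = \frac{327684}{379362} = 327684 \cdot \frac{1}{379362} = \frac{54614}{63227}$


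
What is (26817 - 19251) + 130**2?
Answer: 24466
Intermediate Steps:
(26817 - 19251) + 130**2 = 7566 + 16900 = 24466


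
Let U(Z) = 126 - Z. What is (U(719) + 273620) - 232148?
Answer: 40879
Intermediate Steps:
(U(719) + 273620) - 232148 = ((126 - 1*719) + 273620) - 232148 = ((126 - 719) + 273620) - 232148 = (-593 + 273620) - 232148 = 273027 - 232148 = 40879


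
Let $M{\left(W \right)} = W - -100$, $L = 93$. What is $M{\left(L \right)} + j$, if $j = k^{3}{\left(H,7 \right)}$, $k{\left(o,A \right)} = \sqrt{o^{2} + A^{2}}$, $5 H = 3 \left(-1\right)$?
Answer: $193 + \frac{1234 \sqrt{1234}}{125} \approx 539.79$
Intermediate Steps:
$H = - \frac{3}{5}$ ($H = \frac{3 \left(-1\right)}{5} = \frac{1}{5} \left(-3\right) = - \frac{3}{5} \approx -0.6$)
$k{\left(o,A \right)} = \sqrt{A^{2} + o^{2}}$
$j = \frac{1234 \sqrt{1234}}{125}$ ($j = \left(\sqrt{7^{2} + \left(- \frac{3}{5}\right)^{2}}\right)^{3} = \left(\sqrt{49 + \frac{9}{25}}\right)^{3} = \left(\sqrt{\frac{1234}{25}}\right)^{3} = \left(\frac{\sqrt{1234}}{5}\right)^{3} = \frac{1234 \sqrt{1234}}{125} \approx 346.79$)
$M{\left(W \right)} = 100 + W$ ($M{\left(W \right)} = W + 100 = 100 + W$)
$M{\left(L \right)} + j = \left(100 + 93\right) + \frac{1234 \sqrt{1234}}{125} = 193 + \frac{1234 \sqrt{1234}}{125}$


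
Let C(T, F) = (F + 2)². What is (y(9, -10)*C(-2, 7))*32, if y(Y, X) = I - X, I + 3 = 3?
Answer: 25920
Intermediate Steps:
I = 0 (I = -3 + 3 = 0)
y(Y, X) = -X (y(Y, X) = 0 - X = -X)
C(T, F) = (2 + F)²
(y(9, -10)*C(-2, 7))*32 = ((-1*(-10))*(2 + 7)²)*32 = (10*9²)*32 = (10*81)*32 = 810*32 = 25920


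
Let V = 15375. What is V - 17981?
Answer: -2606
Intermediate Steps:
V - 17981 = 15375 - 17981 = -2606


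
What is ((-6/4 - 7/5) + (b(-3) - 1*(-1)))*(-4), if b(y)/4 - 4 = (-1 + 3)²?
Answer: -602/5 ≈ -120.40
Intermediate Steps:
b(y) = 32 (b(y) = 16 + 4*(-1 + 3)² = 16 + 4*2² = 16 + 4*4 = 16 + 16 = 32)
((-6/4 - 7/5) + (b(-3) - 1*(-1)))*(-4) = ((-6/4 - 7/5) + (32 - 1*(-1)))*(-4) = ((-6*¼ - 7*⅕) + (32 + 1))*(-4) = ((-3/2 - 7/5) + 33)*(-4) = (-29/10 + 33)*(-4) = (301/10)*(-4) = -602/5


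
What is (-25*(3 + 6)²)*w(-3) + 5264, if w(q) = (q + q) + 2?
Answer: 13364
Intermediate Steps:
w(q) = 2 + 2*q (w(q) = 2*q + 2 = 2 + 2*q)
(-25*(3 + 6)²)*w(-3) + 5264 = (-25*(3 + 6)²)*(2 + 2*(-3)) + 5264 = (-25*9²)*(2 - 6) + 5264 = -25*81*(-4) + 5264 = -2025*(-4) + 5264 = 8100 + 5264 = 13364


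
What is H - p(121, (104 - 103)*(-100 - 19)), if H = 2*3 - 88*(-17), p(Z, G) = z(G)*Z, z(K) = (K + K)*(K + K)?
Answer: -6852422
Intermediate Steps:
z(K) = 4*K² (z(K) = (2*K)*(2*K) = 4*K²)
p(Z, G) = 4*Z*G² (p(Z, G) = (4*G²)*Z = 4*Z*G²)
H = 1502 (H = 6 + 1496 = 1502)
H - p(121, (104 - 103)*(-100 - 19)) = 1502 - 4*121*((104 - 103)*(-100 - 19))² = 1502 - 4*121*(1*(-119))² = 1502 - 4*121*(-119)² = 1502 - 4*121*14161 = 1502 - 1*6853924 = 1502 - 6853924 = -6852422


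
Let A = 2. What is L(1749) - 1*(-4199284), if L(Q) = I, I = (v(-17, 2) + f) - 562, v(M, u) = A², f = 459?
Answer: 4199185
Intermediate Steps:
v(M, u) = 4 (v(M, u) = 2² = 4)
I = -99 (I = (4 + 459) - 562 = 463 - 562 = -99)
L(Q) = -99
L(1749) - 1*(-4199284) = -99 - 1*(-4199284) = -99 + 4199284 = 4199185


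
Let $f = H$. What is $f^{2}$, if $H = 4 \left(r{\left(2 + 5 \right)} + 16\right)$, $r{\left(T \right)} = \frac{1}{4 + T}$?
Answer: $\frac{501264}{121} \approx 4142.7$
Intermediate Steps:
$H = \frac{708}{11}$ ($H = 4 \left(\frac{1}{4 + \left(2 + 5\right)} + 16\right) = 4 \left(\frac{1}{4 + 7} + 16\right) = 4 \left(\frac{1}{11} + 16\right) = 4 \cdot \frac{177}{11} = \frac{708}{11} \approx 64.364$)
$f = \frac{708}{11} \approx 64.364$
$f^{2} = \left(\frac{708}{11}\right)^{2} = \frac{501264}{121}$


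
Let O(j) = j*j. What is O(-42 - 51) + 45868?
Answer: 54517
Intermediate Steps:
O(j) = j²
O(-42 - 51) + 45868 = (-42 - 51)² + 45868 = (-93)² + 45868 = 8649 + 45868 = 54517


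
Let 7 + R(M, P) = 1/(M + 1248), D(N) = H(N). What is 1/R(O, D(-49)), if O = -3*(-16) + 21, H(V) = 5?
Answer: -1317/9218 ≈ -0.14287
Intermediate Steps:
D(N) = 5
O = 69 (O = 48 + 21 = 69)
R(M, P) = -7 + 1/(1248 + M) (R(M, P) = -7 + 1/(M + 1248) = -7 + 1/(1248 + M))
1/R(O, D(-49)) = 1/((-8735 - 7*69)/(1248 + 69)) = 1/((-8735 - 483)/1317) = 1/((1/1317)*(-9218)) = 1/(-9218/1317) = -1317/9218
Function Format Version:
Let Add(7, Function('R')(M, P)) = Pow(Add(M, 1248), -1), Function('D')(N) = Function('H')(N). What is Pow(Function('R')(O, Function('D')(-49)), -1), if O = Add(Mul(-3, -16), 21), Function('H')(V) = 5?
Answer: Rational(-1317, 9218) ≈ -0.14287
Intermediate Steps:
Function('D')(N) = 5
O = 69 (O = Add(48, 21) = 69)
Function('R')(M, P) = Add(-7, Pow(Add(1248, M), -1)) (Function('R')(M, P) = Add(-7, Pow(Add(M, 1248), -1)) = Add(-7, Pow(Add(1248, M), -1)))
Pow(Function('R')(O, Function('D')(-49)), -1) = Pow(Mul(Pow(Add(1248, 69), -1), Add(-8735, Mul(-7, 69))), -1) = Pow(Mul(Pow(1317, -1), Add(-8735, -483)), -1) = Pow(Mul(Rational(1, 1317), -9218), -1) = Pow(Rational(-9218, 1317), -1) = Rational(-1317, 9218)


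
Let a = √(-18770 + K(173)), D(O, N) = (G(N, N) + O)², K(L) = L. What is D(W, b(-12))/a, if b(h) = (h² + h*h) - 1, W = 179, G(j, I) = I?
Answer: -217156*I*√18597/18597 ≈ -1592.4*I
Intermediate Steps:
b(h) = -1 + 2*h² (b(h) = (h² + h²) - 1 = 2*h² - 1 = -1 + 2*h²)
D(O, N) = (N + O)²
a = I*√18597 (a = √(-18770 + 173) = √(-18597) = I*√18597 ≈ 136.37*I)
D(W, b(-12))/a = ((-1 + 2*(-12)²) + 179)²/((I*√18597)) = ((-1 + 2*144) + 179)²*(-I*√18597/18597) = ((-1 + 288) + 179)²*(-I*√18597/18597) = (287 + 179)²*(-I*√18597/18597) = 466²*(-I*√18597/18597) = 217156*(-I*√18597/18597) = -217156*I*√18597/18597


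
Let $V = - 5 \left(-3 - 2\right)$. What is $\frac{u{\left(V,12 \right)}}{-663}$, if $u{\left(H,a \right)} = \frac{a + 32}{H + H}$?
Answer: $- \frac{22}{16575} \approx -0.0013273$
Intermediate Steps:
$V = 25$ ($V = \left(-5\right) \left(-5\right) = 25$)
$u{\left(H,a \right)} = \frac{32 + a}{2 H}$
$\frac{u{\left(V,12 \right)}}{-663} = \frac{\frac{1}{2} \cdot \frac{1}{25} \left(32 + 12\right)}{-663} = \frac{1}{2} \cdot \frac{1}{25} \cdot 44 \left(- \frac{1}{663}\right) = \frac{22}{25} \left(- \frac{1}{663}\right) = - \frac{22}{16575}$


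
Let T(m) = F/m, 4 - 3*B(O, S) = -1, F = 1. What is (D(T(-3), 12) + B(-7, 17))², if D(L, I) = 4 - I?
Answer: 361/9 ≈ 40.111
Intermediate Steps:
B(O, S) = 5/3 (B(O, S) = 4/3 - ⅓*(-1) = 4/3 + ⅓ = 5/3)
T(m) = 1/m
(D(T(-3), 12) + B(-7, 17))² = ((4 - 1*12) + 5/3)² = ((4 - 12) + 5/3)² = (-8 + 5/3)² = (-19/3)² = 361/9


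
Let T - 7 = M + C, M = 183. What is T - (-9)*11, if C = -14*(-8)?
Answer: 401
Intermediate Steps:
C = 112
T = 302 (T = 7 + (183 + 112) = 7 + 295 = 302)
T - (-9)*11 = 302 - (-9)*11 = 302 - 1*(-99) = 302 + 99 = 401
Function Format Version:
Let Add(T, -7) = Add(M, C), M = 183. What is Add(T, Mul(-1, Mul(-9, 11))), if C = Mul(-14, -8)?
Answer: 401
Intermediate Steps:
C = 112
T = 302 (T = Add(7, Add(183, 112)) = Add(7, 295) = 302)
Add(T, Mul(-1, Mul(-9, 11))) = Add(302, Mul(-1, Mul(-9, 11))) = Add(302, Mul(-1, -99)) = Add(302, 99) = 401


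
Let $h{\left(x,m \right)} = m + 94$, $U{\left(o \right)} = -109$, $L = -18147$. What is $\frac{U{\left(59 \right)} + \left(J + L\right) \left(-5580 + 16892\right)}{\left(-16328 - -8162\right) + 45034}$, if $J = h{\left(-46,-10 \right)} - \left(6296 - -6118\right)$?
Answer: $- \frac{344755933}{36868} \approx -9351.1$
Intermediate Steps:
$h{\left(x,m \right)} = 94 + m$
$J = -12330$ ($J = \left(94 - 10\right) - \left(6296 - -6118\right) = 84 - \left(6296 + 6118\right) = 84 - 12414 = -12330$)
$\frac{U{\left(59 \right)} + \left(J + L\right) \left(-5580 + 16892\right)}{\left(-16328 - -8162\right) + 45034} = \frac{-109 + \left(-12330 - 18147\right) \left(-5580 + 16892\right)}{\left(-16328 - -8162\right) + 45034} = \frac{-109 - 344755824}{\left(-16328 + 8162\right) + 45034} = \frac{-109 - 344755824}{-8166 + 45034} = - \frac{344755933}{36868}$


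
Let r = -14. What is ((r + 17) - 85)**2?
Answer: 6724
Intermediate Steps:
((r + 17) - 85)**2 = ((-14 + 17) - 85)**2 = (3 - 85)**2 = (-82)**2 = 6724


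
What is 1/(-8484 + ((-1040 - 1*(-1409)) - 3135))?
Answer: -1/11250 ≈ -8.8889e-5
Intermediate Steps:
1/(-8484 + ((-1040 - 1*(-1409)) - 3135)) = 1/(-8484 + ((-1040 + 1409) - 3135)) = 1/(-8484 + (369 - 3135)) = 1/(-8484 - 2766) = 1/(-11250) = -1/11250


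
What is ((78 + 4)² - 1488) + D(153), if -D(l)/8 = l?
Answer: 4012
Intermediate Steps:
D(l) = -8*l
((78 + 4)² - 1488) + D(153) = ((78 + 4)² - 1488) - 8*153 = (82² - 1488) - 1224 = (6724 - 1488) - 1224 = 5236 - 1224 = 4012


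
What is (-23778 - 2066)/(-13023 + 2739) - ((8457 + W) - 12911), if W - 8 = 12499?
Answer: -20697802/2571 ≈ -8050.5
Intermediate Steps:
W = 12507 (W = 8 + 12499 = 12507)
(-23778 - 2066)/(-13023 + 2739) - ((8457 + W) - 12911) = (-23778 - 2066)/(-13023 + 2739) - ((8457 + 12507) - 12911) = -25844/(-10284) - (20964 - 12911) = -25844*(-1/10284) - 1*8053 = 6461/2571 - 8053 = -20697802/2571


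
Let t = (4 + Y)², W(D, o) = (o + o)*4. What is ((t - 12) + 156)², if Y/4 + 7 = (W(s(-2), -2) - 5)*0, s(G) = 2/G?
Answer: 518400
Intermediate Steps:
W(D, o) = 8*o (W(D, o) = (2*o)*4 = 8*o)
Y = -28 (Y = -28 + 4*((8*(-2) - 5)*0) = -28 + 4*((-16 - 5)*0) = -28 + 4*(-21*0) = -28 + 4*0 = -28 + 0 = -28)
t = 576 (t = (4 - 28)² = (-24)² = 576)
((t - 12) + 156)² = ((576 - 12) + 156)² = (564 + 156)² = 720² = 518400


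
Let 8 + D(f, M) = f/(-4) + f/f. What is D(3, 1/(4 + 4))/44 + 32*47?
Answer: 264673/176 ≈ 1503.8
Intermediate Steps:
D(f, M) = -7 - f/4 (D(f, M) = -8 + (f/(-4) + f/f) = -8 + (f*(-¼) + 1) = -8 + (-f/4 + 1) = -8 + (1 - f/4) = -7 - f/4)
D(3, 1/(4 + 4))/44 + 32*47 = (-7 - ¼*3)/44 + 32*47 = (-7 - ¾)*(1/44) + 1504 = -31/4*1/44 + 1504 = -31/176 + 1504 = 264673/176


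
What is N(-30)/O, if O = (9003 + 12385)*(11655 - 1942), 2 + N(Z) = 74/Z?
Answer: -67/3116124660 ≈ -2.1501e-8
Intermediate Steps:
N(Z) = -2 + 74/Z
O = 207741644 (O = 21388*9713 = 207741644)
N(-30)/O = (-2 + 74/(-30))/207741644 = (-2 + 74*(-1/30))*(1/207741644) = (-2 - 37/15)*(1/207741644) = -67/15*1/207741644 = -67/3116124660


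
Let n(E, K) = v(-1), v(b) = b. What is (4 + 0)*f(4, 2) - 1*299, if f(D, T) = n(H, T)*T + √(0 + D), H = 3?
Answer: -299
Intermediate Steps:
n(E, K) = -1
f(D, T) = √D - T (f(D, T) = -T + √(0 + D) = -T + √D = √D - T)
(4 + 0)*f(4, 2) - 1*299 = (4 + 0)*(√4 - 1*2) - 1*299 = 4*(2 - 2) - 299 = 4*0 - 299 = 0 - 299 = -299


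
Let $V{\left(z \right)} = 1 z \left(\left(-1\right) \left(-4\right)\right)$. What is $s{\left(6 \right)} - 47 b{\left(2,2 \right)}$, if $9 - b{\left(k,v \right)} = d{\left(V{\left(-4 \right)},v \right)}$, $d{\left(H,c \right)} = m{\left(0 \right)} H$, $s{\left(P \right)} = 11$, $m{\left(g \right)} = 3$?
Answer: $-2668$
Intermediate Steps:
$V{\left(z \right)} = 4 z$ ($V{\left(z \right)} = z 4 = 4 z$)
$d{\left(H,c \right)} = 3 H$
$b{\left(k,v \right)} = 57$ ($b{\left(k,v \right)} = 9 - 3 \cdot 4 \left(-4\right) = 9 - 3 \left(-16\right) = 9 - -48 = 9 + 48 = 57$)
$s{\left(6 \right)} - 47 b{\left(2,2 \right)} = 11 - 2679 = -2668$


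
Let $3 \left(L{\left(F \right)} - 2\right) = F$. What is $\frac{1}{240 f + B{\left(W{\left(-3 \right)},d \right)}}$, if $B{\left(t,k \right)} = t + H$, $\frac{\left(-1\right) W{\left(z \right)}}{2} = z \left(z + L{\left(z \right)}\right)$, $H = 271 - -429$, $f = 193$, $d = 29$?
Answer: $\frac{1}{47008} \approx 2.1273 \cdot 10^{-5}$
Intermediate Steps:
$L{\left(F \right)} = 2 + \frac{F}{3}$
$H = 700$ ($H = 271 + 429 = 700$)
$W{\left(z \right)} = - 2 z \left(2 + \frac{4 z}{3}\right)$ ($W{\left(z \right)} = - 2 z \left(z + \left(2 + \frac{z}{3}\right)\right) = - 2 z \left(2 + \frac{4 z}{3}\right)$)
$B{\left(t,k \right)} = 700 + t$ ($B{\left(t,k \right)} = t + 700 = 700 + t$)
$\frac{1}{240 f + B{\left(W{\left(-3 \right)},d \right)}} = \frac{1}{240 \cdot 193 + \left(700 - - 4 \left(3 + 2 \left(-3\right)\right)\right)} = \frac{1}{46320 + \left(700 - - 4 \left(3 - 6\right)\right)} = \frac{1}{46320 + \left(700 - \left(-4\right) \left(-3\right)\right)} = \frac{1}{46320 + \left(700 - 12\right)} = \frac{1}{46320 + 688} = \frac{1}{47008}$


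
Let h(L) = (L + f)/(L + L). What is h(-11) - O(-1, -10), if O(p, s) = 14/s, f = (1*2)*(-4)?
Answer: 249/110 ≈ 2.2636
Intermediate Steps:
f = -8 (f = 2*(-4) = -8)
h(L) = (-8 + L)/(2*L) (h(L) = (L - 8)/(L + L) = (-8 + L)/((2*L)) = (-8 + L)*(1/(2*L)) = (-8 + L)/(2*L))
h(-11) - O(-1, -10) = (½)*(-8 - 11)/(-11) - 14/(-10) = (½)*(-1/11)*(-19) - 14*(-1)/10 = 19/22 - 1*(-7/5) = 19/22 + 7/5 = 249/110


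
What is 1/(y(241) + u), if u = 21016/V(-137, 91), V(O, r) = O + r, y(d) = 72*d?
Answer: 23/388588 ≈ 5.9189e-5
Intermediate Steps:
u = -10508/23 (u = 21016/(-137 + 91) = 21016/(-46) = 21016*(-1/46) = -10508/23 ≈ -456.87)
1/(y(241) + u) = 1/(72*241 - 10508/23) = 1/(17352 - 10508/23) = 1/(388588/23) = 23/388588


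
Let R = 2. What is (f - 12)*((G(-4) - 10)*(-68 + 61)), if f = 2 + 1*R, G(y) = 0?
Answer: -560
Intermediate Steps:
f = 4 (f = 2 + 1*2 = 2 + 2 = 4)
(f - 12)*((G(-4) - 10)*(-68 + 61)) = (4 - 12)*((0 - 10)*(-68 + 61)) = -(-80)*(-7) = -8*70 = -560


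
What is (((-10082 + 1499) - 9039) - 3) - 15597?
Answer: -33222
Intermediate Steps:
(((-10082 + 1499) - 9039) - 3) - 15597 = ((-8583 - 9039) - 3) - 15597 = (-17622 - 3) - 15597 = -17625 - 15597 = -33222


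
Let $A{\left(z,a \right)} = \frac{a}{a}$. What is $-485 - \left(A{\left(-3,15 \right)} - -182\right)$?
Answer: $-668$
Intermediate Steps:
$A{\left(z,a \right)} = 1$
$-485 - \left(A{\left(-3,15 \right)} - -182\right) = -485 - \left(1 - -182\right) = -485 - \left(1 + 182\right) = -485 - 183 = -668$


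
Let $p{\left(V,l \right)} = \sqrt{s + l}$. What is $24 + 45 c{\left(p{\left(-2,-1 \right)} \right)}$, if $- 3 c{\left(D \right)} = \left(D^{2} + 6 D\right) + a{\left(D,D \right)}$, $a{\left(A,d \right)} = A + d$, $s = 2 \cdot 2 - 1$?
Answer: $-6 - 120 \sqrt{2} \approx -175.71$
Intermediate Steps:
$s = 3$ ($s = 4 - 1 = 3$)
$p{\left(V,l \right)} = \sqrt{3 + l}$
$c{\left(D \right)} = - \frac{8 D}{3} - \frac{D^{2}}{3}$ ($c{\left(D \right)} = - \frac{\left(D^{2} + 6 D\right) + \left(D + D\right)}{3} = - \frac{\left(D^{2} + 6 D\right) + 2 D}{3} = - \frac{D^{2} + 8 D}{3} = - \frac{8 D}{3} - \frac{D^{2}}{3}$)
$24 + 45 c{\left(p{\left(-2,-1 \right)} \right)} = 24 + 45 \frac{\sqrt{3 - 1} \left(-8 - \sqrt{3 - 1}\right)}{3} = 24 + 45 \frac{\sqrt{2} \left(-8 - \sqrt{2}\right)}{3} = 24 + 15 \sqrt{2} \left(-8 - \sqrt{2}\right)$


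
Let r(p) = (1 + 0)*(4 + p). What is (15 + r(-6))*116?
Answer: 1508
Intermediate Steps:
r(p) = 4 + p (r(p) = 1*(4 + p) = 4 + p)
(15 + r(-6))*116 = (15 + (4 - 6))*116 = (15 - 2)*116 = 13*116 = 1508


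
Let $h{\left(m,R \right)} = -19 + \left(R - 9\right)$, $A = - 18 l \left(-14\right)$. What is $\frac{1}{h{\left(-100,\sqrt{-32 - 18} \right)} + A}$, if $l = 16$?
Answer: $\frac{2002}{8016033} - \frac{5 i \sqrt{2}}{16032066} \approx 0.00024975 - 4.4106 \cdot 10^{-7} i$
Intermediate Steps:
$A = 4032$ ($A = \left(-18\right) 16 \left(-14\right) = \left(-288\right) \left(-14\right) = 4032$)
$h{\left(m,R \right)} = -28 + R$ ($h{\left(m,R \right)} = -19 + \left(-9 + R\right) = -28 + R$)
$\frac{1}{h{\left(-100,\sqrt{-32 - 18} \right)} + A} = \frac{1}{\left(-28 + \sqrt{-32 - 18}\right) + 4032} = \frac{1}{\left(-28 + \sqrt{-50}\right) + 4032} = \frac{1}{\left(-28 + 5 i \sqrt{2}\right) + 4032} = \frac{1}{4004 + 5 i \sqrt{2}}$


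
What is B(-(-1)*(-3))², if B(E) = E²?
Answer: 81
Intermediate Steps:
B(-(-1)*(-3))² = ((-(-1)*(-3))²)² = ((-1*3)²)² = ((-3)²)² = 9² = 81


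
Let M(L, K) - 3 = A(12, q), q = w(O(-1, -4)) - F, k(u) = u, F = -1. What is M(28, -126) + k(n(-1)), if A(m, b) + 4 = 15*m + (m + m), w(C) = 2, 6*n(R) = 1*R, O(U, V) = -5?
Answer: 1217/6 ≈ 202.83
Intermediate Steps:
n(R) = R/6 (n(R) = (1*R)/6 = R/6)
q = 3 (q = 2 - 1*(-1) = 2 + 1 = 3)
A(m, b) = -4 + 17*m (A(m, b) = -4 + (15*m + (m + m)) = -4 + (15*m + 2*m) = -4 + 17*m)
M(L, K) = 203 (M(L, K) = 3 + (-4 + 17*12) = 3 + (-4 + 204) = 3 + 200 = 203)
M(28, -126) + k(n(-1)) = 203 + (1/6)*(-1) = 203 - 1/6 = 1217/6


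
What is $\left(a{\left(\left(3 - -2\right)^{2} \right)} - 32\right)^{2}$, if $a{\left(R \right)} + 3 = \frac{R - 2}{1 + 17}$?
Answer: $\frac{368449}{324} \approx 1137.2$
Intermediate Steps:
$a{\left(R \right)} = - \frac{28}{9} + \frac{R}{18}$ ($a{\left(R \right)} = -3 + \frac{R - 2}{1 + 17} = -3 + \frac{-2 + R}{18} = -3 + \left(-2 + R\right) \frac{1}{18} = -3 + \left(- \frac{1}{9} + \frac{R}{18}\right) = - \frac{28}{9} + \frac{R}{18}$)
$\left(a{\left(\left(3 - -2\right)^{2} \right)} - 32\right)^{2} = \left(\left(- \frac{28}{9} + \frac{\left(3 - -2\right)^{2}}{18}\right) - 32\right)^{2} = \left(\left(- \frac{28}{9} + \frac{\left(3 + \left(-2 + 4\right)\right)^{2}}{18}\right) - 32\right)^{2} = \left(\left(- \frac{28}{9} + \frac{\left(3 + 2\right)^{2}}{18}\right) - 32\right)^{2} = \left(\left(- \frac{28}{9} + \frac{5^{2}}{18}\right) - 32\right)^{2} = \left(\left(- \frac{28}{9} + \frac{1}{18} \cdot 25\right) - 32\right)^{2} = \left(\left(- \frac{28}{9} + \frac{25}{18}\right) - 32\right)^{2} = \left(- \frac{31}{18} - 32\right)^{2} = \left(- \frac{607}{18}\right)^{2} = \frac{368449}{324}$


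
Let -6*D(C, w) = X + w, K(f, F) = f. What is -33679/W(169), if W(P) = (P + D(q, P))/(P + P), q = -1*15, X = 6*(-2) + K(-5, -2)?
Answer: -34150506/431 ≈ -79236.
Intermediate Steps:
X = -17 (X = 6*(-2) - 5 = -12 - 5 = -17)
q = -15
D(C, w) = 17/6 - w/6 (D(C, w) = -(-17 + w)/6 = 17/6 - w/6)
W(P) = (17/6 + 5*P/6)/(2*P) (W(P) = (P + (17/6 - P/6))/(P + P) = (17/6 + 5*P/6)/((2*P)) = (17/6 + 5*P/6)*(1/(2*P)) = (17/6 + 5*P/6)/(2*P))
-33679/W(169) = -33679*2028/(17 + 5*169) = -33679*2028/(17 + 845) = -33679/((1/12)*(1/169)*862) = -33679/431/1014 = -33679*1014/431 = -34150506/431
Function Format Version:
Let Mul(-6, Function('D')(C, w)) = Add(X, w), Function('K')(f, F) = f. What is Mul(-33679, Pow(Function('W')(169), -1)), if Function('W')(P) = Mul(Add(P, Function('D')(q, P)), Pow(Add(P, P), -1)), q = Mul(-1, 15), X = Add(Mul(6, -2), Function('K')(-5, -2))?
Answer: Rational(-34150506, 431) ≈ -79236.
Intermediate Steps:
X = -17 (X = Add(Mul(6, -2), -5) = Add(-12, -5) = -17)
q = -15
Function('D')(C, w) = Add(Rational(17, 6), Mul(Rational(-1, 6), w)) (Function('D')(C, w) = Mul(Rational(-1, 6), Add(-17, w)) = Add(Rational(17, 6), Mul(Rational(-1, 6), w)))
Function('W')(P) = Mul(Rational(1, 2), Pow(P, -1), Add(Rational(17, 6), Mul(Rational(5, 6), P))) (Function('W')(P) = Mul(Add(P, Add(Rational(17, 6), Mul(Rational(-1, 6), P))), Pow(Add(P, P), -1)) = Mul(Add(Rational(17, 6), Mul(Rational(5, 6), P)), Pow(Mul(2, P), -1)) = Mul(Add(Rational(17, 6), Mul(Rational(5, 6), P)), Mul(Rational(1, 2), Pow(P, -1))) = Mul(Rational(1, 2), Pow(P, -1), Add(Rational(17, 6), Mul(Rational(5, 6), P))))
Mul(-33679, Pow(Function('W')(169), -1)) = Mul(-33679, Pow(Mul(Rational(1, 12), Pow(169, -1), Add(17, Mul(5, 169))), -1)) = Mul(-33679, Pow(Mul(Rational(1, 12), Rational(1, 169), Add(17, 845)), -1)) = Mul(-33679, Pow(Mul(Rational(1, 12), Rational(1, 169), 862), -1)) = Mul(-33679, Pow(Rational(431, 1014), -1)) = Mul(-33679, Rational(1014, 431)) = Rational(-34150506, 431)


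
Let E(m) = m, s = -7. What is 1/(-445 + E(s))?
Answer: -1/452 ≈ -0.0022124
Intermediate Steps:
1/(-445 + E(s)) = 1/(-445 - 7) = 1/(-452) = -1/452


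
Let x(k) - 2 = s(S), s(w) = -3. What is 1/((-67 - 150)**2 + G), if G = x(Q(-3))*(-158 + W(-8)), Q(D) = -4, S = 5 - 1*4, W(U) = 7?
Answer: 1/47240 ≈ 2.1168e-5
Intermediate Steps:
S = 1 (S = 5 - 4 = 1)
x(k) = -1 (x(k) = 2 - 3 = -1)
G = 151 (G = -(-158 + 7) = -1*(-151) = 151)
1/((-67 - 150)**2 + G) = 1/((-67 - 150)**2 + 151) = 1/((-217)**2 + 151) = 1/(47089 + 151) = 1/47240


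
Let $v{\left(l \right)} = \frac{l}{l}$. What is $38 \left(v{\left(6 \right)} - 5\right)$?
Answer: $-152$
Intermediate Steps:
$v{\left(l \right)} = 1$
$38 \left(v{\left(6 \right)} - 5\right) = 38 \left(1 - 5\right) = 38 \left(-4\right) = -152$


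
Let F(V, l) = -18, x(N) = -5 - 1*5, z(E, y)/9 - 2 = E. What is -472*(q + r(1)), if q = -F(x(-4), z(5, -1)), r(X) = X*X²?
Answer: -8968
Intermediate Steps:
z(E, y) = 18 + 9*E
x(N) = -10 (x(N) = -5 - 5 = -10)
r(X) = X³
q = 18 (q = -1*(-18) = 18)
-472*(q + r(1)) = -472*(18 + 1³) = -472*(18 + 1) = -472*19 = -8968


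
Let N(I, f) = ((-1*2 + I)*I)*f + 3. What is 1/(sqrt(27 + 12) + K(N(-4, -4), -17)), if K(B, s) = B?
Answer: -31/2870 - sqrt(39)/8610 ≈ -0.011527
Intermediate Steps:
N(I, f) = 3 + I*f*(-2 + I) (N(I, f) = ((-2 + I)*I)*f + 3 = (I*(-2 + I))*f + 3 = I*f*(-2 + I) + 3 = 3 + I*f*(-2 + I))
1/(sqrt(27 + 12) + K(N(-4, -4), -17)) = 1/(sqrt(27 + 12) + (3 - 4*(-4)**2 - 2*(-4)*(-4))) = 1/(sqrt(39) + (3 - 4*16 - 32)) = 1/(sqrt(39) + (3 - 64 - 32)) = 1/(sqrt(39) - 93) = 1/(-93 + sqrt(39))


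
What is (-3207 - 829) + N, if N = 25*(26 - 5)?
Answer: -3511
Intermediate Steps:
N = 525 (N = 25*21 = 525)
(-3207 - 829) + N = (-3207 - 829) + 525 = -4036 + 525 = -3511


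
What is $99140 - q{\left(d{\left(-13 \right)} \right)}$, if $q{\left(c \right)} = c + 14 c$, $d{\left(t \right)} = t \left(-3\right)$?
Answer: $98555$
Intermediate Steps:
$d{\left(t \right)} = - 3 t$
$q{\left(c \right)} = 15 c$
$99140 - q{\left(d{\left(-13 \right)} \right)} = 99140 - 15 \left(\left(-3\right) \left(-13\right)\right) = 99140 - 15 \cdot 39 = 99140 - 585 = 98555$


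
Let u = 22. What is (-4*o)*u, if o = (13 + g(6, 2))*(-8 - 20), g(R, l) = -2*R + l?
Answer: 7392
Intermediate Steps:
g(R, l) = l - 2*R
o = -84 (o = (13 + (2 - 2*6))*(-8 - 20) = (13 + (2 - 12))*(-28) = (13 - 10)*(-28) = 3*(-28) = -84)
(-4*o)*u = -4*(-84)*22 = 336*22 = 7392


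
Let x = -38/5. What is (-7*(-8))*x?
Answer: -2128/5 ≈ -425.60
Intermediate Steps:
x = -38/5 (x = -38*1/5 = -38/5 ≈ -7.6000)
(-7*(-8))*x = -7*(-8)*(-38/5) = 56*(-38/5) = -2128/5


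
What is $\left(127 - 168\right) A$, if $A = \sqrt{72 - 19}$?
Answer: $- 41 \sqrt{53} \approx -298.48$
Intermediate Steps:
$A = \sqrt{53} \approx 7.2801$
$\left(127 - 168\right) A = \left(127 - 168\right) \sqrt{53} = - 41 \sqrt{53}$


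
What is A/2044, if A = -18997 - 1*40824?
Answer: -59821/2044 ≈ -29.267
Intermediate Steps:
A = -59821 (A = -18997 - 40824 = -59821)
A/2044 = -59821/2044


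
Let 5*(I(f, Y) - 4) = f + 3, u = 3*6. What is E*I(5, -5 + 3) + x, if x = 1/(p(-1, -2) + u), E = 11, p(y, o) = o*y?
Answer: 1233/20 ≈ 61.650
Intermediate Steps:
u = 18
I(f, Y) = 23/5 + f/5 (I(f, Y) = 4 + (f + 3)/5 = 4 + (3 + f)/5 = 4 + (3/5 + f/5) = 23/5 + f/5)
x = 1/20 (x = 1/(-2*(-1) + 18) = 1/(2 + 18) = 1/20 ≈ 0.050000)
E*I(5, -5 + 3) + x = 11*(23/5 + (1/5)*5) + 1/20 = 11*(23/5 + 1) + 1/20 = 11*(28/5) + 1/20 = 308/5 + 1/20 = 1233/20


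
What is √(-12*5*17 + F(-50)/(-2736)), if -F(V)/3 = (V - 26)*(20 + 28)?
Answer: 32*I ≈ 32.0*I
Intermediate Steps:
F(V) = 3744 - 144*V (F(V) = -3*(V - 26)*(20 + 28) = -3*(-26 + V)*48 = -3*(-1248 + 48*V) = 3744 - 144*V)
√(-12*5*17 + F(-50)/(-2736)) = √(-12*5*17 + (3744 - 144*(-50))/(-2736)) = √(-60*17 + (3744 + 7200)*(-1/2736)) = √(-1020 + 10944*(-1/2736)) = √(-1020 - 4) = √(-1024) = 32*I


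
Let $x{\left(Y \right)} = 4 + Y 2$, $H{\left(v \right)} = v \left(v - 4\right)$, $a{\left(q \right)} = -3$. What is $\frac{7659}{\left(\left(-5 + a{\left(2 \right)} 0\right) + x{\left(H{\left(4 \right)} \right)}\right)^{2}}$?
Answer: $7659$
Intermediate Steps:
$H{\left(v \right)} = v \left(-4 + v\right)$
$x{\left(Y \right)} = 4 + 2 Y$
$\frac{7659}{\left(\left(-5 + a{\left(2 \right)} 0\right) + x{\left(H{\left(4 \right)} \right)}\right)^{2}} = \frac{7659}{\left(\left(-5 - 0\right) + \left(4 + 2 \cdot 4 \left(-4 + 4\right)\right)\right)^{2}} = \frac{7659}{\left(\left(-5 + 0\right) + \left(4 + 2 \cdot 4 \cdot 0\right)\right)^{2}} = \frac{7659}{\left(-5 + \left(4 + 2 \cdot 0\right)\right)^{2}} = \frac{7659}{\left(-5 + \left(4 + 0\right)\right)^{2}} = \frac{7659}{\left(-5 + 4\right)^{2}} = \frac{7659}{\left(-1\right)^{2}} = \frac{7659}{1} = 7659 \cdot 1 = 7659$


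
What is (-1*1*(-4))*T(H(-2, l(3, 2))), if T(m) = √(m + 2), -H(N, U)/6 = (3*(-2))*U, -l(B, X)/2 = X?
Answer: 4*I*√142 ≈ 47.666*I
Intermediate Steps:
l(B, X) = -2*X
H(N, U) = 36*U (H(N, U) = -6*3*(-2)*U = -(-36)*U = 36*U)
T(m) = √(2 + m)
(-1*1*(-4))*T(H(-2, l(3, 2))) = (-1*1*(-4))*√(2 + 36*(-2*2)) = (-1*(-4))*√(2 + 36*(-4)) = 4*√(2 - 144) = 4*√(-142) = 4*(I*√142) = 4*I*√142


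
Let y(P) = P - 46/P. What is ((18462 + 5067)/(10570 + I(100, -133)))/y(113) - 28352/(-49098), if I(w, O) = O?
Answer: 4416554789/7391973939 ≈ 0.59748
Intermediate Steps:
((18462 + 5067)/(10570 + I(100, -133)))/y(113) - 28352/(-49098) = ((18462 + 5067)/(10570 - 133))/(113 - 46/113) - 28352/(-49098) = (23529/10437)/(113 - 46*1/113) - 28352*(-1/49098) = (23529*(1/10437))/(113 - 46/113) + 14176/24549 = 7843/(3479*(12723/113)) + 14176/24549 = (7843/3479)*(113/12723) + 14176/24549 = 886259/44263317 + 14176/24549 = 4416554789/7391973939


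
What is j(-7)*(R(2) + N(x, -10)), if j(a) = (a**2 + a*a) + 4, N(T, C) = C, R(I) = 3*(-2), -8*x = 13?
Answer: -1632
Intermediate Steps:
x = -13/8 (x = -1/8*13 = -13/8 ≈ -1.6250)
R(I) = -6
j(a) = 4 + 2*a**2 (j(a) = (a**2 + a**2) + 4 = 2*a**2 + 4 = 4 + 2*a**2)
j(-7)*(R(2) + N(x, -10)) = (4 + 2*(-7)**2)*(-6 - 10) = (4 + 2*49)*(-16) = (4 + 98)*(-16) = 102*(-16) = -1632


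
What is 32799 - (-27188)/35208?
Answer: 288703595/8802 ≈ 32800.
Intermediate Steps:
32799 - (-27188)/35208 = 32799 - 1*(-6797/8802) = 32799 + 6797/8802 = 288703595/8802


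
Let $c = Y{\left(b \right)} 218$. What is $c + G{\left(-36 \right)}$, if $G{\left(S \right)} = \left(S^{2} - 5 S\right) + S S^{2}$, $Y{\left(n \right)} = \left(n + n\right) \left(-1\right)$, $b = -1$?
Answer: $-44744$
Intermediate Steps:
$Y{\left(n \right)} = - 2 n$ ($Y{\left(n \right)} = 2 n \left(-1\right) = - 2 n$)
$G{\left(S \right)} = S^{2} + S^{3} - 5 S$ ($G{\left(S \right)} = \left(S^{2} - 5 S\right) + S^{3} = S^{2} + S^{3} - 5 S$)
$c = 436$ ($c = \left(-2\right) \left(-1\right) 218 = 2 \cdot 218 = 436$)
$c + G{\left(-36 \right)} = 436 - 36 \left(-5 - 36 + \left(-36\right)^{2}\right) = 436 - 36 \left(-5 - 36 + 1296\right) = 436 - 45180 = -44744$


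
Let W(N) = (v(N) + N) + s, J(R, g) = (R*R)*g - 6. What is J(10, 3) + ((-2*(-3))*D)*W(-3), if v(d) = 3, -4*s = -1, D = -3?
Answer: 579/2 ≈ 289.50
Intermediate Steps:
s = ¼ (s = -¼*(-1) = ¼ ≈ 0.25000)
J(R, g) = -6 + g*R² (J(R, g) = R²*g - 6 = g*R² - 6 = -6 + g*R²)
W(N) = 13/4 + N (W(N) = (3 + N) + ¼ = 13/4 + N)
J(10, 3) + ((-2*(-3))*D)*W(-3) = (-6 + 3*10²) + (-2*(-3)*(-3))*(13/4 - 3) = (-6 + 3*100) + (6*(-3))*(¼) = (-6 + 300) - 18*¼ = 294 - 9/2 = 579/2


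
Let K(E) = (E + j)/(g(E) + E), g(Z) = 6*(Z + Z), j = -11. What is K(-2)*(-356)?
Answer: -178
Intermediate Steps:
g(Z) = 12*Z (g(Z) = 6*(2*Z) = 12*Z)
K(E) = (-11 + E)/(13*E) (K(E) = (E - 11)/(12*E + E) = (-11 + E)/((13*E)) = (-11 + E)*(1/(13*E)) = (-11 + E)/(13*E))
K(-2)*(-356) = ((1/13)*(-11 - 2)/(-2))*(-356) = ((1/13)*(-½)*(-13))*(-356) = (½)*(-356) = -178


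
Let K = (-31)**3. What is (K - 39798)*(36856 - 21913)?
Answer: -1039868427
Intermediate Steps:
K = -29791
(K - 39798)*(36856 - 21913) = (-29791 - 39798)*(36856 - 21913) = -69589*14943 = -1039868427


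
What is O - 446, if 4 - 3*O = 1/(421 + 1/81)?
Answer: -45492149/102306 ≈ -444.67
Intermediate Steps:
O = 136327/102306 (O = 4/3 - 1/(3*(421 + 1/81)) = 4/3 - 1/(3*34102/81) = 4/3 - ⅓*81/34102 = 4/3 - 27/34102 = 136327/102306 ≈ 1.3325)
O - 446 = 136327/102306 - 446 = -45492149/102306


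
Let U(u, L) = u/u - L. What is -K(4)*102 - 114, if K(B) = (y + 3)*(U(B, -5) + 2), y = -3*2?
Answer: 2334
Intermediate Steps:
U(u, L) = 1 - L
y = -6
K(B) = -24 (K(B) = (-6 + 3)*((1 - 1*(-5)) + 2) = -3*((1 + 5) + 2) = -3*(6 + 2) = -3*8 = -24)
-K(4)*102 - 114 = -1*(-24)*102 - 114 = 24*102 - 114 = 2448 - 114 = 2334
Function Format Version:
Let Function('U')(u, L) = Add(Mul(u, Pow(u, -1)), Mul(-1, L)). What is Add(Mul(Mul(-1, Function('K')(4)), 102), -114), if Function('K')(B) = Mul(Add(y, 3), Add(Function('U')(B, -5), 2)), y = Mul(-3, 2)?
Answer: 2334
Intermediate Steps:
Function('U')(u, L) = Add(1, Mul(-1, L))
y = -6
Function('K')(B) = -24 (Function('K')(B) = Mul(Add(-6, 3), Add(Add(1, Mul(-1, -5)), 2)) = Mul(-3, Add(Add(1, 5), 2)) = Mul(-3, Add(6, 2)) = Mul(-3, 8) = -24)
Add(Mul(Mul(-1, Function('K')(4)), 102), -114) = Add(Mul(Mul(-1, -24), 102), -114) = Add(Mul(24, 102), -114) = Add(2448, -114) = 2334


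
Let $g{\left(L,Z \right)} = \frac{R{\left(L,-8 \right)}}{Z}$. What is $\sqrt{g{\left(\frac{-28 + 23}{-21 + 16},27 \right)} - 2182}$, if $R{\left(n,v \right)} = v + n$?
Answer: $\frac{i \sqrt{176763}}{9} \approx 46.715 i$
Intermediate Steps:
$R{\left(n,v \right)} = n + v$
$g{\left(L,Z \right)} = \frac{-8 + L}{Z}$ ($g{\left(L,Z \right)} = \frac{L - 8}{Z} = \frac{-8 + L}{Z}$)
$\sqrt{g{\left(\frac{-28 + 23}{-21 + 16},27 \right)} - 2182} = \sqrt{\frac{-8 + \frac{-28 + 23}{-21 + 16}}{27} - 2182} = \sqrt{\frac{-8 - \frac{5}{-5}}{27} - 2182} = \sqrt{\frac{-8 - -1}{27} - 2182} = \sqrt{\frac{-8 + 1}{27} - 2182} = \sqrt{\frac{1}{27} \left(-7\right) - 2182} = \sqrt{- \frac{7}{27} - 2182} = \sqrt{- \frac{58921}{27}} = \frac{i \sqrt{176763}}{9}$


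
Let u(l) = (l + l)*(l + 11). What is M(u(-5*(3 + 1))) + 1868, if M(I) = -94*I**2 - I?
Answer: -12180892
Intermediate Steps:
u(l) = 2*l*(11 + l) (u(l) = (2*l)*(11 + l) = 2*l*(11 + l))
M(I) = -I - 94*I**2
M(u(-5*(3 + 1))) + 1868 = -2*(-5*(3 + 1))*(11 - 5*(3 + 1))*(1 + 94*(2*(-5*(3 + 1))*(11 - 5*(3 + 1)))) + 1868 = -2*(-5*4)*(11 - 5*4)*(1 + 94*(2*(-5*4)*(11 - 5*4))) + 1868 = -2*(-20)*(11 - 20)*(1 + 94*(2*(-20)*(11 - 20))) + 1868 = -2*(-20)*(-9)*(1 + 94*(2*(-20)*(-9))) + 1868 = -1*360*(1 + 94*360) + 1868 = -1*360*(1 + 33840) + 1868 = -1*360*33841 + 1868 = -12182760 + 1868 = -12180892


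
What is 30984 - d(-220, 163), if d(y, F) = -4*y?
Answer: 30104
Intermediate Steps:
30984 - d(-220, 163) = 30984 - (-4)*(-220) = 30984 - 1*880 = 30984 - 880 = 30104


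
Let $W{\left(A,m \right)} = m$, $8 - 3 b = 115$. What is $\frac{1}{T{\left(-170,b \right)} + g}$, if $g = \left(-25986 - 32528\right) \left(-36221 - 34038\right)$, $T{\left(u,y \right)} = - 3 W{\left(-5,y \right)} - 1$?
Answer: $\frac{1}{4111135232} \approx 2.4324 \cdot 10^{-10}$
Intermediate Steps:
$b = - \frac{107}{3}$ ($b = \frac{8}{3} - \frac{115}{3} = - \frac{107}{3} \approx -35.667$)
$T{\left(u,y \right)} = -1 - 3 y$ ($T{\left(u,y \right)} = - 3 y - 1 = -1 - 3 y$)
$g = 4111135126$ ($g = \left(-58514\right) \left(-70259\right) = 4111135126$)
$\frac{1}{T{\left(-170,b \right)} + g} = \frac{1}{\left(-1 - -107\right) + 4111135126} = \frac{1}{\left(-1 + 107\right) + 4111135126} = \frac{1}{106 + 4111135126} = \frac{1}{4111135232}$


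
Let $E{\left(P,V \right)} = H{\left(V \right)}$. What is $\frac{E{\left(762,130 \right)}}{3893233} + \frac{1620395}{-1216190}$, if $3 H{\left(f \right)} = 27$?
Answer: $- \frac{66405940435}{49841168866} \approx -1.3324$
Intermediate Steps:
$H{\left(f \right)} = 9$ ($H{\left(f \right)} = \frac{1}{3} \cdot 27 = 9$)
$E{\left(P,V \right)} = 9$
$\frac{E{\left(762,130 \right)}}{3893233} + \frac{1620395}{-1216190} = \frac{9}{3893233} + \frac{1620395}{-1216190} = 9 \cdot \frac{1}{3893233} + 1620395 \left(- \frac{1}{1216190}\right) = \frac{9}{3893233} - \frac{324079}{243238} = - \frac{66405940435}{49841168866}$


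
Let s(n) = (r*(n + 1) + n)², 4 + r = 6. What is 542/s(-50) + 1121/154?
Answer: 6159463/843304 ≈ 7.3040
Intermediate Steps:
r = 2 (r = -4 + 6 = 2)
s(n) = (2 + 3*n)² (s(n) = (2*(n + 1) + n)² = (2*(1 + n) + n)² = ((2 + 2*n) + n)² = (2 + 3*n)²)
542/s(-50) + 1121/154 = 542/((2 + 3*(-50))²) + 1121/154 = 542/((2 - 150)²) + 1121*(1/154) = 542/((-148)²) + 1121/154 = 542/21904 + 1121/154 = 542*(1/21904) + 1121/154 = 271/10952 + 1121/154 = 6159463/843304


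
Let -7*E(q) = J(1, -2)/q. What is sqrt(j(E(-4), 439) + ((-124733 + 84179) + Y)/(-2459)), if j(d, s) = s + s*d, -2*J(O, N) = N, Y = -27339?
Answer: sqrt(571584052529)/34426 ≈ 21.961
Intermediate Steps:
J(O, N) = -N/2
E(q) = -1/(7*q) (E(q) = -(-1/2*(-2))/(7*q) = -1/(7*q))
j(d, s) = s + d*s
sqrt(j(E(-4), 439) + ((-124733 + 84179) + Y)/(-2459)) = sqrt(439*(1 - 1/7/(-4)) + ((-124733 + 84179) - 27339)/(-2459)) = sqrt(439*(1 - 1/7*(-1/4)) + (-40554 - 27339)*(-1/2459)) = sqrt(439*(1 + 1/28) - 67893*(-1/2459)) = sqrt(439*(29/28) + 67893/2459) = sqrt(12731/28 + 67893/2459) = sqrt(33206533/68852) = sqrt(571584052529)/34426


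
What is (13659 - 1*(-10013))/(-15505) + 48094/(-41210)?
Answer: -172122059/63896105 ≈ -2.6938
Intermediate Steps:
(13659 - 1*(-10013))/(-15505) + 48094/(-41210) = (13659 + 10013)*(-1/15505) + 48094*(-1/41210) = 23672*(-1/15505) - 24047/20605 = -23672/15505 - 24047/20605 = -172122059/63896105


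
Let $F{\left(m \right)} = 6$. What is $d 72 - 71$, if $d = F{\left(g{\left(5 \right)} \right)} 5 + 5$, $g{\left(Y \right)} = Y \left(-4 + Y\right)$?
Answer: $2449$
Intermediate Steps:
$d = 35$ ($d = 6 \cdot 5 + 5 = 30 + 5 = 35$)
$d 72 - 71 = 35 \cdot 72 - 71 = 2520 - 71 = 2449$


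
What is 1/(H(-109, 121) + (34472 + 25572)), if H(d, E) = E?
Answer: 1/60165 ≈ 1.6621e-5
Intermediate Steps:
1/(H(-109, 121) + (34472 + 25572)) = 1/(121 + (34472 + 25572)) = 1/(121 + 60044) = 1/60165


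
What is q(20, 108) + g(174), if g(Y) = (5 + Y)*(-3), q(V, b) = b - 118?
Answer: -547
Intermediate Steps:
q(V, b) = -118 + b
g(Y) = -15 - 3*Y
q(20, 108) + g(174) = (-118 + 108) + (-15 - 3*174) = -10 + (-15 - 522) = -10 - 537 = -547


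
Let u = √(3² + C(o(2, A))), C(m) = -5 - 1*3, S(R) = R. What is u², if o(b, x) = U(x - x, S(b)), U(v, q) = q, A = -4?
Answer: 1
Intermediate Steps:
o(b, x) = b
C(m) = -8 (C(m) = -5 - 3 = -8)
u = 1 (u = √(3² - 8) = √(9 - 8) = √1 = 1)
u² = 1² = 1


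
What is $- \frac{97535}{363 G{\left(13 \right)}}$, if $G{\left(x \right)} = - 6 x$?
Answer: $\frac{97535}{28314} \approx 3.4448$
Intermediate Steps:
$- \frac{97535}{363 G{\left(13 \right)}} = - \frac{97535}{363 \left(\left(-6\right) 13\right)} = - \frac{97535}{363 \left(-78\right)} = - \frac{97535}{-28314} = \left(-97535\right) \left(- \frac{1}{28314}\right) = \frac{97535}{28314}$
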